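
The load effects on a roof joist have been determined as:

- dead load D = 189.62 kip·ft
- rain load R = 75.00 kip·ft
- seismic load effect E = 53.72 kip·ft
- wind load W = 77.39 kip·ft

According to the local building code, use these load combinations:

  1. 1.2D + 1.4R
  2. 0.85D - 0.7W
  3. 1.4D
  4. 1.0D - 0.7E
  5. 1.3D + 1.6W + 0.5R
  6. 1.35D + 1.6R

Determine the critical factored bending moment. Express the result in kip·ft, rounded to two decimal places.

1. 1.2(189.62) + 1.4(75.00) = 227.54 + 105.00 = 332.54
2. 0.85(189.62) - 0.7(77.39) = 107.00
3. 1.4(189.62) = 265.47
4. 1.0(189.62) - 0.7(53.72) = 189.62 - 37.60 = 152.02
5. 1.3(189.62) + 1.6(77.39) + 0.5(75.00) = 246.51 + 123.82 + 37.50 = 407.83
6. 1.35(189.62) + 1.6(75.00) = 255.99 + 120.00 = 375.99
Maximum is from combination 5.

407.83 kip·ft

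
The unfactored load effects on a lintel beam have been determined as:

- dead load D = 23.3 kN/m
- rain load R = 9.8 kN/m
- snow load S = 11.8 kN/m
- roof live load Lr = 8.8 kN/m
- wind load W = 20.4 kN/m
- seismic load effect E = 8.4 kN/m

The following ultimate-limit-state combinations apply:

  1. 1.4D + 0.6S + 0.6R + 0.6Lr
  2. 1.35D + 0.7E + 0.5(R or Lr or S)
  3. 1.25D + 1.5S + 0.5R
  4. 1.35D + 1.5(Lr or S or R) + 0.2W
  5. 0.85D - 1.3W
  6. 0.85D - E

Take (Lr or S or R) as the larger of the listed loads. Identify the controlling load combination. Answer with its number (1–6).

Combination 4

(R or Lr or S) → S = 11.8 kN/m; (Lr or S or R) → S = 11.8 kN/m.
1. 1.4(23.3) + 0.6(11.8) + 0.6(9.8) + 0.6(8.8) = 32.6 + 7.1 + 5.9 + 5.3 = 50.9
2. 1.35(23.3) + 0.7(8.4) + 0.5(11.8) = 43.2
3. 1.25(23.3) + 1.5(11.8) + 0.5(9.8) = 29.1 + 17.7 + 4.9 = 51.7
4. 1.35(23.3) + 1.5(11.8) + 0.2(20.4) = 53.2
5. 0.85(23.3) - 1.3(20.4) = 19.8 - 26.5 = -6.7
6. 0.85(23.3) - 1.0(8.4) = 19.8 - 8.4 = 11.4
The largest value is 53.2 kN/m from combination 4.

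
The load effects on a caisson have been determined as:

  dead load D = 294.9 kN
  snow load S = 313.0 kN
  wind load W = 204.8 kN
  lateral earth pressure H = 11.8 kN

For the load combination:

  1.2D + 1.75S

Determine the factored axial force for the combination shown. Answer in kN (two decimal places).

901.63 kN

1.2(294.9) + 1.75(313.0) = 901.63
N_u = 901.63 kN.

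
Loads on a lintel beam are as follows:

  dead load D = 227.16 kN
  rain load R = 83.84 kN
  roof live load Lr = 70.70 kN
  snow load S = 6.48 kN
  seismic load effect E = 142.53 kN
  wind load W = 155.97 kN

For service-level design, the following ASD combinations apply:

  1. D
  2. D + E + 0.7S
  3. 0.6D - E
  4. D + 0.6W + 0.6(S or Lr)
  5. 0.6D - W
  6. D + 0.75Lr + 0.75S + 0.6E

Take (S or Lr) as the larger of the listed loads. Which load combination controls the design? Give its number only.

(S or Lr) → Lr = 70.70 kN.
1. 1.0(227.16) = 227.16
2. 1.0(227.16) + 1.0(142.53) + 0.7(6.48) = 374.23
3. 0.6(227.16) - 1.0(142.53) = -6.23
4. 1.0(227.16) + 0.6(155.97) + 0.6(70.70) = 363.16
5. 0.6(227.16) - 1.0(155.97) = -19.67
6. 1.0(227.16) + 0.75(70.70) + 0.75(6.48) + 0.6(142.53) = 370.56
The largest value is 374.23 kN from combination 2.

Combination 2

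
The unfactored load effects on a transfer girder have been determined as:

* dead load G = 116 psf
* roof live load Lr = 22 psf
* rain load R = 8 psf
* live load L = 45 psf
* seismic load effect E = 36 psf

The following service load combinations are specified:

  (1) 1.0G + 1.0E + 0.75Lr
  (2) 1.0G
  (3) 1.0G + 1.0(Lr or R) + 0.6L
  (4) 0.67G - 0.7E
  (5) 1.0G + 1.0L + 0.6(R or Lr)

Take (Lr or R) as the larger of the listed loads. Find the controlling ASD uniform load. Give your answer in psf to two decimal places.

(Lr or R) → Lr = 22 psf; (R or Lr) → Lr = 22 psf.
(1) 1.0(116) + 1.0(36) + 0.75(22) = 116.00 + 36.00 + 16.50 = 168.50
(2) 1.0(116) = 116.00
(3) 1.0(116) + 1.0(22) + 0.6(45) = 116.00 + 22.00 + 27.00 = 165.00
(4) 0.67(116) - 0.7(36) = 77.72 - 25.20 = 52.52
(5) 1.0(116) + 1.0(45) + 0.6(22) = 116.00 + 45.00 + 13.20 = 174.20
Maximum is from combination 5.

174.20 psf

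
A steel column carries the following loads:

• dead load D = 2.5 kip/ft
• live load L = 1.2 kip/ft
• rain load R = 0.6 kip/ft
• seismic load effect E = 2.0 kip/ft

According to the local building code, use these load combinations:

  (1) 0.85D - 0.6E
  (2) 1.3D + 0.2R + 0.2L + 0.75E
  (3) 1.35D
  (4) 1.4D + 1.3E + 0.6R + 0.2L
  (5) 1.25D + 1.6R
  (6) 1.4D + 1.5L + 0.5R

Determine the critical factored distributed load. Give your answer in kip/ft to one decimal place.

(1) 0.85(2.5) - 0.6(2.0) = 0.9
(2) 1.3(2.5) + 0.2(0.6) + 0.2(1.2) + 0.75(2.0) = 5.1
(3) 1.35(2.5) = 3.4
(4) 1.4(2.5) + 1.3(2.0) + 0.6(0.6) + 0.2(1.2) = 6.7
(5) 1.25(2.5) + 1.6(0.6) = 4.1
(6) 1.4(2.5) + 1.5(1.2) + 0.5(0.6) = 5.6
Maximum is from combination 4.

6.7 kip/ft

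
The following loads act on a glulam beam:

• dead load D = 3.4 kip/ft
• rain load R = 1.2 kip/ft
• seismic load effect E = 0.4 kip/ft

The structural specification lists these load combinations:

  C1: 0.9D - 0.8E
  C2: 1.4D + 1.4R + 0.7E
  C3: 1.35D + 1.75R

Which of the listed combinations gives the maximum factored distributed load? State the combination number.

Combination 2

C1: 0.9(3.4) - 0.8(0.4) = 3.06 - 0.32 = 2.74
C2: 1.4(3.4) + 1.4(1.2) + 0.7(0.4) = 4.76 + 1.68 + 0.28 = 6.72
C3: 1.35(3.4) + 1.75(1.2) = 4.59 + 2.10 = 6.69
The largest value is 6.72 kip/ft from combination 2.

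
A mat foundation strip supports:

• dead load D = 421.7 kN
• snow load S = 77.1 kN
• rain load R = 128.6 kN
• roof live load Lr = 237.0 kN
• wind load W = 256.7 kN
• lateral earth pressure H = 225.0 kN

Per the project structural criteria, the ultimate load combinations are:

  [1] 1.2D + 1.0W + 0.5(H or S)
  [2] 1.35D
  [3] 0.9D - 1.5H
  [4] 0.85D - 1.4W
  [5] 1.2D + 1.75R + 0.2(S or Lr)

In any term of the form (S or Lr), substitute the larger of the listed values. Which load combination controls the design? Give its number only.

Combination 1

(H or S) → H = 225.0 kN; (S or Lr) → Lr = 237.0 kN.
[1] 1.2(421.7) + 1.0(256.7) + 0.5(225.0) = 875.24
[2] 1.35(421.7) = 569.30
[3] 0.9(421.7) - 1.5(225.0) = 42.03
[4] 0.85(421.7) - 1.4(256.7) = -0.94
[5] 1.2(421.7) + 1.75(128.6) + 0.2(237.0) = 778.49
The largest value is 875.24 kN from combination 1.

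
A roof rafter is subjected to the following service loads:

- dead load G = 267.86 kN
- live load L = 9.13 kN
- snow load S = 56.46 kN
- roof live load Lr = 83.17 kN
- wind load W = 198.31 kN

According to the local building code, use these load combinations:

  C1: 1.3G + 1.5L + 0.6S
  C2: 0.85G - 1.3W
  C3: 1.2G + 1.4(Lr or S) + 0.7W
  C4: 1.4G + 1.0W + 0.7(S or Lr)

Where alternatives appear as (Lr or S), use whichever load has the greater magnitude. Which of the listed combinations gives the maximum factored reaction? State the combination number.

Combination 4

(Lr or S) → Lr = 83.17 kN; (S or Lr) → Lr = 83.17 kN.
C1: 1.3(267.86) + 1.5(9.13) + 0.6(56.46) = 395.79
C2: 0.85(267.86) - 1.3(198.31) = 227.68 - 257.80 = -30.12
C3: 1.2(267.86) + 1.4(83.17) + 0.7(198.31) = 321.43 + 116.44 + 138.82 = 576.69
C4: 1.4(267.86) + 1.0(198.31) + 0.7(83.17) = 375.00 + 198.31 + 58.22 = 631.53
The largest value is 631.53 kN from combination 4.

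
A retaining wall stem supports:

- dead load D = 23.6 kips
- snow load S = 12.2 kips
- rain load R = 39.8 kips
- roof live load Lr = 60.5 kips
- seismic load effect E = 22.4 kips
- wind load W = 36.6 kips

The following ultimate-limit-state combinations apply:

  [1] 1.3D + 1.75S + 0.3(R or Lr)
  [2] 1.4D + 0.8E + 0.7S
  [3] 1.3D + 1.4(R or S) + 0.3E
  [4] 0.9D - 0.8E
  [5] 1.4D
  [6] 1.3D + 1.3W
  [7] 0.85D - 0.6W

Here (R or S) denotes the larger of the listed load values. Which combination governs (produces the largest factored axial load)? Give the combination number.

(R or Lr) → Lr = 60.5 kips; (R or S) → R = 39.8 kips.
[1] 1.3(23.6) + 1.75(12.2) + 0.3(60.5) = 30.68 + 21.35 + 18.15 = 70.18
[2] 1.4(23.6) + 0.8(22.4) + 0.7(12.2) = 33.04 + 17.92 + 8.54 = 59.50
[3] 1.3(23.6) + 1.4(39.8) + 0.3(22.4) = 30.68 + 55.72 + 6.72 = 93.12
[4] 0.9(23.6) - 0.8(22.4) = 21.24 - 17.92 = 3.32
[5] 1.4(23.6) = 33.04
[6] 1.3(23.6) + 1.3(36.6) = 30.68 + 47.58 = 78.26
[7] 0.85(23.6) - 0.6(36.6) = 20.06 - 21.96 = -1.90
The largest value is 93.12 kips from combination 3.

Combination 3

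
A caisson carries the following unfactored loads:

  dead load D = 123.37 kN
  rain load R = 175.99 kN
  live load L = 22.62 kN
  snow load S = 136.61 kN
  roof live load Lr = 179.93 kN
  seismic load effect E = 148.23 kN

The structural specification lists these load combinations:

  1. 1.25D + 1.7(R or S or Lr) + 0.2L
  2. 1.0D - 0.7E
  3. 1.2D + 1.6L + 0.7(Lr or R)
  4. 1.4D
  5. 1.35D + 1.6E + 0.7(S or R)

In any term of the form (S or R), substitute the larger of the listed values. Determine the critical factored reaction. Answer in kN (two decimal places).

526.91 kN

(R or S or Lr) → Lr = 179.93 kN; (Lr or R) → Lr = 179.93 kN; (S or R) → R = 175.99 kN.
1. 1.25(123.37) + 1.7(179.93) + 0.2(22.62) = 464.62
2. 1.0(123.37) - 0.7(148.23) = 123.37 - 103.76 = 19.61
3. 1.2(123.37) + 1.6(22.62) + 0.7(179.93) = 310.19
4. 1.4(123.37) = 172.72
5. 1.35(123.37) + 1.6(148.23) + 0.7(175.99) = 166.55 + 237.17 + 123.19 = 526.91
Maximum is from combination 5.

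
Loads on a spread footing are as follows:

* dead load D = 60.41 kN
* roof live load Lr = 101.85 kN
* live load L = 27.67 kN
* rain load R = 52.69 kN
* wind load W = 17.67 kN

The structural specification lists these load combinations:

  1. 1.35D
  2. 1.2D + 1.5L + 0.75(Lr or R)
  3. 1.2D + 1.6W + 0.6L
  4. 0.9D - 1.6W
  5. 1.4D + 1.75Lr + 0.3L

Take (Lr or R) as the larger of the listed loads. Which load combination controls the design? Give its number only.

Combination 5

(Lr or R) → Lr = 101.85 kN.
1. 1.35(60.41) = 81.55
2. 1.2(60.41) + 1.5(27.67) + 0.75(101.85) = 190.38
3. 1.2(60.41) + 1.6(17.67) + 0.6(27.67) = 117.37
4. 0.9(60.41) - 1.6(17.67) = 54.37 - 28.27 = 26.10
5. 1.4(60.41) + 1.75(101.85) + 0.3(27.67) = 84.57 + 178.24 + 8.30 = 271.11
The largest value is 271.11 kN from combination 5.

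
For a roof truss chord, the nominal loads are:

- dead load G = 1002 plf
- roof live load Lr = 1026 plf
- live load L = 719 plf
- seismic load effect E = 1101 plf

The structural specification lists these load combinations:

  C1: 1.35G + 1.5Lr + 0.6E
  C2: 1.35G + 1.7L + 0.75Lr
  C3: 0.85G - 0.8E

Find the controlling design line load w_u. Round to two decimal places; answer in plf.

3552.30 plf

C1: 1.35(1002) + 1.5(1026) + 0.6(1101) = 3552.30
C2: 1.35(1002) + 1.7(719) + 0.75(1026) = 3344.50
C3: 0.85(1002) - 0.8(1101) = -29.10
Combination 1 governs: w_u = 3552.30 plf.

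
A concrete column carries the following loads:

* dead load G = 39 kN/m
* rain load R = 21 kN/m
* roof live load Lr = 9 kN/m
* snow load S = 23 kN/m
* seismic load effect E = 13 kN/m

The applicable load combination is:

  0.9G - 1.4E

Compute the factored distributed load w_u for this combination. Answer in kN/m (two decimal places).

16.90 kN/m

0.9(39) - 1.4(13) = 35.10 - 18.20 = 16.90
w_u = 16.90 kN/m.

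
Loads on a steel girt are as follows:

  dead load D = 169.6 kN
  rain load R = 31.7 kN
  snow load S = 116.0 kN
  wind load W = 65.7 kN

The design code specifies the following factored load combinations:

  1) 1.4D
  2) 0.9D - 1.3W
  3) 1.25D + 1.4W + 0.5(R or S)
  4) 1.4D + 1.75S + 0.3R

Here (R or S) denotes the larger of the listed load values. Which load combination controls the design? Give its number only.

Combination 4

(R or S) → S = 116.0 kN.
1) 1.4(169.6) = 237.44
2) 0.9(169.6) - 1.3(65.7) = 152.64 - 85.41 = 67.23
3) 1.25(169.6) + 1.4(65.7) + 0.5(116.0) = 212.00 + 91.98 + 58.00 = 361.98
4) 1.4(169.6) + 1.75(116.0) + 0.3(31.7) = 237.44 + 203.00 + 9.51 = 449.95
The largest value is 449.95 kN from combination 4.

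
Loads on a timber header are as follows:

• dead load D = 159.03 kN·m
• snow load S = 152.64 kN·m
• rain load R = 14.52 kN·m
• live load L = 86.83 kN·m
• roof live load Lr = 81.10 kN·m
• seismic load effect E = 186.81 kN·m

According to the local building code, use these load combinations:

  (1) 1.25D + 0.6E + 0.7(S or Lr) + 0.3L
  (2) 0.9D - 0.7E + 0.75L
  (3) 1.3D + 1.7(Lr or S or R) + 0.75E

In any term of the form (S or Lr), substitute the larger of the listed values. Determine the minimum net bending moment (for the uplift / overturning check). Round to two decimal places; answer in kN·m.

77.48 kN·m

(S or Lr) → S = 152.64 kN·m; (Lr or S or R) → S = 152.64 kN·m.
(1) 1.25(159.03) + 0.6(186.81) + 0.7(152.64) + 0.3(86.83) = 443.77
(2) 0.9(159.03) - 0.7(186.81) + 0.75(86.83) = 143.13 - 130.77 + 65.12 = 77.48
(3) 1.3(159.03) + 1.7(152.64) + 0.75(186.81) = 606.33
Combination 2 gives the minimum: 77.48 kN·m.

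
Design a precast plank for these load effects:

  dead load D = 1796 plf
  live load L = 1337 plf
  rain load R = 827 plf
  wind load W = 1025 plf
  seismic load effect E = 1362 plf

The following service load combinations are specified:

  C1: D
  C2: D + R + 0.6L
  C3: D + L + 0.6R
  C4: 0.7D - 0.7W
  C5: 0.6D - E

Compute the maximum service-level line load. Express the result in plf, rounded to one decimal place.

3629.2 plf

C1: 1.0(1796) = 1796.0
C2: 1.0(1796) + 1.0(827) + 0.6(1337) = 1796.0 + 827.0 + 802.2 = 3425.2
C3: 1.0(1796) + 1.0(1337) + 0.6(827) = 1796.0 + 1337.0 + 496.2 = 3629.2
C4: 0.7(1796) - 0.7(1025) = 1257.2 - 717.5 = 539.7
C5: 0.6(1796) - 1.0(1362) = 1077.6 - 1362.0 = -284.4
The controlling combination is 3, giving 3629.2 plf.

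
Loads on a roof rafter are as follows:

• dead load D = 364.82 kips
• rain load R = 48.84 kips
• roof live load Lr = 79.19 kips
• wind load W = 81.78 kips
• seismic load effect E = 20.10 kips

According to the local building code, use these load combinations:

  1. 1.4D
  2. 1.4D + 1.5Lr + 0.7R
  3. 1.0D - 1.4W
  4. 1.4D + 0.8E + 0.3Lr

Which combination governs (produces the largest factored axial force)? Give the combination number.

1. 1.4(364.82) = 510.75
2. 1.4(364.82) + 1.5(79.19) + 0.7(48.84) = 663.72
3. 1.0(364.82) - 1.4(81.78) = 250.33
4. 1.4(364.82) + 0.8(20.10) + 0.3(79.19) = 550.59
The largest value is 663.72 kips from combination 2.

Combination 2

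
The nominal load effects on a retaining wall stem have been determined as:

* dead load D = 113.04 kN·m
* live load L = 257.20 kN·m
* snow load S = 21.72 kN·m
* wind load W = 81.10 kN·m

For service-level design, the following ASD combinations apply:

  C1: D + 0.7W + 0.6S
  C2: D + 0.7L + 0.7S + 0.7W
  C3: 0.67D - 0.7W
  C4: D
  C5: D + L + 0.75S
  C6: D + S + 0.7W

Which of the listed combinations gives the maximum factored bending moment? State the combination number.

Combination 5

C1: 1.0(113.04) + 0.7(81.10) + 0.6(21.72) = 182.84
C2: 1.0(113.04) + 0.7(257.20) + 0.7(21.72) + 0.7(81.10) = 365.05
C3: 0.67(113.04) - 0.7(81.10) = 18.97
C4: 1.0(113.04) = 113.04
C5: 1.0(113.04) + 1.0(257.20) + 0.75(21.72) = 386.53
C6: 1.0(113.04) + 1.0(21.72) + 0.7(81.10) = 191.53
The largest value is 386.53 kN·m from combination 5.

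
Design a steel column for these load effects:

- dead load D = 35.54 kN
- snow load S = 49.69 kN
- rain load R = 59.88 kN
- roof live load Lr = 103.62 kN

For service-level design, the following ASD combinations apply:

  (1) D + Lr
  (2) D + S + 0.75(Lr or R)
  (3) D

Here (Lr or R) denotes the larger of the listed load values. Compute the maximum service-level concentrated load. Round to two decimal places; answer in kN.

(Lr or R) → Lr = 103.62 kN.
(1) 1.0(35.54) + 1.0(103.62) = 139.16
(2) 1.0(35.54) + 1.0(49.69) + 0.75(103.62) = 162.95
(3) 1.0(35.54) = 35.54
The controlling combination is 2, giving 162.95 kN.

162.95 kN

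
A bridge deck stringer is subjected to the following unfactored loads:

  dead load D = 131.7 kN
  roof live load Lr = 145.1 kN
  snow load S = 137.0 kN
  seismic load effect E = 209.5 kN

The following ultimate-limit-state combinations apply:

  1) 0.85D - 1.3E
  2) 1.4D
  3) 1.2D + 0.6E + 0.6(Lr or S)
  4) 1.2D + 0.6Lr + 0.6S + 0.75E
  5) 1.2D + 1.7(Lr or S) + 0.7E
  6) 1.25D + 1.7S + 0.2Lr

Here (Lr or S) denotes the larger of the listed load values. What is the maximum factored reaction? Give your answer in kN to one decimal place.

(Lr or S) → Lr = 145.1 kN.
1) 0.85(131.7) - 1.3(209.5) = -160.4
2) 1.4(131.7) = 184.4
3) 1.2(131.7) + 0.6(209.5) + 0.6(145.1) = 158.0 + 125.7 + 87.1 = 370.8
4) 1.2(131.7) + 0.6(145.1) + 0.6(137.0) + 0.75(209.5) = 158.0 + 87.1 + 82.2 + 157.1 = 484.4
5) 1.2(131.7) + 1.7(145.1) + 0.7(209.5) = 158.0 + 246.7 + 146.7 = 551.4
6) 1.25(131.7) + 1.7(137.0) + 0.2(145.1) = 164.6 + 232.9 + 29.0 = 426.5
The controlling combination is 5, giving 551.4 kN.

551.4 kN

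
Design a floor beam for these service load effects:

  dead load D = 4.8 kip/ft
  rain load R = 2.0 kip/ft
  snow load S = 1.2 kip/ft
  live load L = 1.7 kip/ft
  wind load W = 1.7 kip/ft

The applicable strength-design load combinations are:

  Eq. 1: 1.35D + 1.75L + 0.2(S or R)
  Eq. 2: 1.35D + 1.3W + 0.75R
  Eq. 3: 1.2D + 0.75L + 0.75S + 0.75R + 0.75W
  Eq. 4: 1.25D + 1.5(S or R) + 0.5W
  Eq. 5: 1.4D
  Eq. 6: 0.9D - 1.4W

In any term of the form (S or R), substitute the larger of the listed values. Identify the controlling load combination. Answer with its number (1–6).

Combination 3

(S or R) → R = 2.0 kip/ft.
Eq. 1: 1.35(4.8) + 1.75(1.7) + 0.2(2.0) = 9.9
Eq. 2: 1.35(4.8) + 1.3(1.7) + 0.75(2.0) = 10.2
Eq. 3: 1.2(4.8) + 0.75(1.7) + 0.75(1.2) + 0.75(2.0) + 0.75(1.7) = 10.7
Eq. 4: 1.25(4.8) + 1.5(2.0) + 0.5(1.7) = 9.9
Eq. 5: 1.4(4.8) = 6.7
Eq. 6: 0.9(4.8) - 1.4(1.7) = 1.9
The largest value is 10.7 kip/ft from combination 3.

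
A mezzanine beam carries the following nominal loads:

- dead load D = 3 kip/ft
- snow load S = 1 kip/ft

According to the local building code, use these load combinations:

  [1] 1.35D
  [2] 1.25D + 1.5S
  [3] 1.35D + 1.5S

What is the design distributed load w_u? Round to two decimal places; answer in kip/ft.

5.55 kip/ft

[1] 1.35(3) = 4.05
[2] 1.25(3) + 1.5(1) = 3.75 + 1.50 = 5.25
[3] 1.35(3) + 1.5(1) = 4.05 + 1.50 = 5.55
Maximum is from combination 3.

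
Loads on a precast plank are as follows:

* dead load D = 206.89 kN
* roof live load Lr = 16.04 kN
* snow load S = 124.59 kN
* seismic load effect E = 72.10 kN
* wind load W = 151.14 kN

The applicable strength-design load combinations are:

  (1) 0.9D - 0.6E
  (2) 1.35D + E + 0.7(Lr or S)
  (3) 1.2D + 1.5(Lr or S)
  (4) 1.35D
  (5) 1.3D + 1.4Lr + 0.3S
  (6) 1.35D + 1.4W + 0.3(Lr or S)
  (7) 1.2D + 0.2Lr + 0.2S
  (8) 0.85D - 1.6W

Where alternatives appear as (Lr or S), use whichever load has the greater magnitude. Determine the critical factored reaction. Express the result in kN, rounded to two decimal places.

(Lr or S) → S = 124.59 kN.
(1) 0.9(206.89) - 0.6(72.10) = 186.20 - 43.26 = 142.94
(2) 1.35(206.89) + 1.0(72.10) + 0.7(124.59) = 279.30 + 72.10 + 87.21 = 438.61
(3) 1.2(206.89) + 1.5(124.59) = 435.15
(4) 1.35(206.89) = 279.30
(5) 1.3(206.89) + 1.4(16.04) + 0.3(124.59) = 328.79
(6) 1.35(206.89) + 1.4(151.14) + 0.3(124.59) = 528.27
(7) 1.2(206.89) + 0.2(16.04) + 0.2(124.59) = 276.39
(8) 0.85(206.89) - 1.6(151.14) = -65.97
Maximum is from combination 6.

528.27 kN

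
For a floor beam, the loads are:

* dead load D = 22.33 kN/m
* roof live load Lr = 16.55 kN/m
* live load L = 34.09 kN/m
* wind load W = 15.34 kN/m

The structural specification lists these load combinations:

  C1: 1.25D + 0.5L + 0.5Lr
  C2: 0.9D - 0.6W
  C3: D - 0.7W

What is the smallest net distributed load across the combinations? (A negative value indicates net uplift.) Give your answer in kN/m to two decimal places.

C1: 1.25(22.33) + 0.5(34.09) + 0.5(16.55) = 53.23
C2: 0.9(22.33) - 0.6(15.34) = 10.89
C3: 1.0(22.33) - 0.7(15.34) = 22.33 - 10.74 = 11.59
Combination 2 gives the minimum: 10.89 kN/m.

10.89 kN/m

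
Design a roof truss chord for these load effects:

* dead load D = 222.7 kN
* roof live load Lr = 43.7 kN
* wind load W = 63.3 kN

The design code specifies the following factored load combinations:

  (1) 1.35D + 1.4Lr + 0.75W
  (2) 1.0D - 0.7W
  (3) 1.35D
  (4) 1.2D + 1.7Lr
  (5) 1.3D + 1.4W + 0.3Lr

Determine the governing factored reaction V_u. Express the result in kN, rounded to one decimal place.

409.3 kN

(1) 1.35(222.7) + 1.4(43.7) + 0.75(63.3) = 409.3
(2) 1.0(222.7) - 0.7(63.3) = 178.4
(3) 1.35(222.7) = 300.6
(4) 1.2(222.7) + 1.7(43.7) = 341.5
(5) 1.3(222.7) + 1.4(63.3) + 0.3(43.7) = 391.2
The controlling combination is 1, giving 409.3 kN.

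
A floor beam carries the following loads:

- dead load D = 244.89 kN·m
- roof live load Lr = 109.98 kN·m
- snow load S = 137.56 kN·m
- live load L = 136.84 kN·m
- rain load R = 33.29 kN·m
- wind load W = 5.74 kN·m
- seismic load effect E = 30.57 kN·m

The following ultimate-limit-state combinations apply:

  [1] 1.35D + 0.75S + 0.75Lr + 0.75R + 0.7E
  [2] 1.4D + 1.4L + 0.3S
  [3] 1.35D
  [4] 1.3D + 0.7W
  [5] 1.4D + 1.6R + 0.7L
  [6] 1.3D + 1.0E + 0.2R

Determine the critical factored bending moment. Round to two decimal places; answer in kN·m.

575.69 kN·m

[1] 1.35(244.89) + 0.75(137.56) + 0.75(109.98) + 0.75(33.29) + 0.7(30.57) = 562.62
[2] 1.4(244.89) + 1.4(136.84) + 0.3(137.56) = 575.69
[3] 1.35(244.89) = 330.60
[4] 1.3(244.89) + 0.7(5.74) = 318.36 + 4.02 = 322.38
[5] 1.4(244.89) + 1.6(33.29) + 0.7(136.84) = 342.85 + 53.26 + 95.79 = 491.90
[6] 1.3(244.89) + 1.0(30.57) + 0.2(33.29) = 318.36 + 30.57 + 6.66 = 355.59
Combination 2 governs: M_u = 575.69 kN·m.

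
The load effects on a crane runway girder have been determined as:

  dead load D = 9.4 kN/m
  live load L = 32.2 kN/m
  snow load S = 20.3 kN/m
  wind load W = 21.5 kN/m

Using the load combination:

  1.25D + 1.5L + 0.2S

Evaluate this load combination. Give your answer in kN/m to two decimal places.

1.25(9.4) + 1.5(32.2) + 0.2(20.3) = 11.75 + 48.30 + 4.06 = 64.11
w_u = 64.11 kN/m.

64.11 kN/m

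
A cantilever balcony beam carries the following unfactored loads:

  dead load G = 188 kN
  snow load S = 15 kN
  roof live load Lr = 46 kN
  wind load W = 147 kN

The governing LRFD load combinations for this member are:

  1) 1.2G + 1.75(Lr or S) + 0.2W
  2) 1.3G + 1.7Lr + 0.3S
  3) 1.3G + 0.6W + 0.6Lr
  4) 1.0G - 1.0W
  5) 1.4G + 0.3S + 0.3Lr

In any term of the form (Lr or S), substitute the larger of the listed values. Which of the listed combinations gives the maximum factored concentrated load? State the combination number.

Combination 3

(Lr or S) → Lr = 46 kN.
1) 1.2(188) + 1.75(46) + 0.2(147) = 335.50
2) 1.3(188) + 1.7(46) + 0.3(15) = 327.10
3) 1.3(188) + 0.6(147) + 0.6(46) = 360.20
4) 1.0(188) - 1.0(147) = 41.00
5) 1.4(188) + 0.3(15) + 0.3(46) = 281.50
The largest value is 360.20 kN from combination 3.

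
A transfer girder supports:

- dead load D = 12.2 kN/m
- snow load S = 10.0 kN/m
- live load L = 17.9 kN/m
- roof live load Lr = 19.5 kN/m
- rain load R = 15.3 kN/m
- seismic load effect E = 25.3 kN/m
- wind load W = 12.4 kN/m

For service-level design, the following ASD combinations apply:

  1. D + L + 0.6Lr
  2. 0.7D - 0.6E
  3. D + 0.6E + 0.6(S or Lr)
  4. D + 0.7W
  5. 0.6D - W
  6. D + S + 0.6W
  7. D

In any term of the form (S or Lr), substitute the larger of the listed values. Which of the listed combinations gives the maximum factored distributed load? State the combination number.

(S or Lr) → Lr = 19.5 kN/m.
1. 1.0(12.2) + 1.0(17.9) + 0.6(19.5) = 41.80
2. 0.7(12.2) - 0.6(25.3) = -6.64
3. 1.0(12.2) + 0.6(25.3) + 0.6(19.5) = 39.08
4. 1.0(12.2) + 0.7(12.4) = 20.88
5. 0.6(12.2) - 1.0(12.4) = -5.08
6. 1.0(12.2) + 1.0(10.0) + 0.6(12.4) = 29.64
7. 1.0(12.2) = 12.20
The largest value is 41.80 kN/m from combination 1.

Combination 1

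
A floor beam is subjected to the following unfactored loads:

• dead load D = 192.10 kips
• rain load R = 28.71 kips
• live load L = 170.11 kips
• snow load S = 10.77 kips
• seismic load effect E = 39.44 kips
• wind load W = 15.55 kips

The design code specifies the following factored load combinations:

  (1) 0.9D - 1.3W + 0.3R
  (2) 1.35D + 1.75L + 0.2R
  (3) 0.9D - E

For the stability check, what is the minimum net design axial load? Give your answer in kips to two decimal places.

133.45 kips

(1) 0.9(192.10) - 1.3(15.55) + 0.3(28.71) = 161.29
(2) 1.35(192.10) + 1.75(170.11) + 0.2(28.71) = 259.34 + 297.69 + 5.74 = 562.77
(3) 0.9(192.10) - 1.0(39.44) = 172.89 - 39.44 = 133.45
Combination 3 gives the minimum: 133.45 kips.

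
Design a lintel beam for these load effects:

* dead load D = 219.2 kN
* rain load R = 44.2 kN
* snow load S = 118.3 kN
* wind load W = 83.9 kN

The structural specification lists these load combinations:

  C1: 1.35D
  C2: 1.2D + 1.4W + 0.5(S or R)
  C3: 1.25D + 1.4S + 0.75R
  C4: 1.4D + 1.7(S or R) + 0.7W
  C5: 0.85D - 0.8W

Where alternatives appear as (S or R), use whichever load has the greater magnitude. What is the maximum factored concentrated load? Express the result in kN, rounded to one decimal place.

566.7 kN

(S or R) → S = 118.3 kN.
C1: 1.35(219.2) = 295.9
C2: 1.2(219.2) + 1.4(83.9) + 0.5(118.3) = 439.7
C3: 1.25(219.2) + 1.4(118.3) + 0.75(44.2) = 472.8
C4: 1.4(219.2) + 1.7(118.3) + 0.7(83.9) = 566.7
C5: 0.85(219.2) - 0.8(83.9) = 119.2
Maximum is from combination 4.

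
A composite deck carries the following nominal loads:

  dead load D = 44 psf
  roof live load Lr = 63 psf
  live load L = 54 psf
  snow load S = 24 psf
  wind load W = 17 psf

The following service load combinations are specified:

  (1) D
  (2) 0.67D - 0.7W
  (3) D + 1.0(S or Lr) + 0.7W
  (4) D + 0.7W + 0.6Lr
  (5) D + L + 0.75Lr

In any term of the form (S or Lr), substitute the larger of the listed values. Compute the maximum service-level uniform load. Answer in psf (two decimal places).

145.25 psf

(S or Lr) → Lr = 63 psf.
(1) 1.0(44) = 44.00
(2) 0.67(44) - 0.7(17) = 17.58
(3) 1.0(44) + 1.0(63) + 0.7(17) = 118.90
(4) 1.0(44) + 0.7(17) + 0.6(63) = 93.70
(5) 1.0(44) + 1.0(54) + 0.75(63) = 145.25
Maximum is from combination 5.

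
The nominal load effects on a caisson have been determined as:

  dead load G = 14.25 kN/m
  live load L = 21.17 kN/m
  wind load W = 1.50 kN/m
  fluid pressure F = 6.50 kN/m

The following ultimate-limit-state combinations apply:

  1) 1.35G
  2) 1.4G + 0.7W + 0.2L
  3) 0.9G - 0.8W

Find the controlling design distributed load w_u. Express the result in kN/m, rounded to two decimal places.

25.23 kN/m

1) 1.35(14.25) = 19.24
2) 1.4(14.25) + 0.7(1.50) + 0.2(21.17) = 25.23
3) 0.9(14.25) - 0.8(1.50) = 11.63
Combination 2 governs: w_u = 25.23 kN/m.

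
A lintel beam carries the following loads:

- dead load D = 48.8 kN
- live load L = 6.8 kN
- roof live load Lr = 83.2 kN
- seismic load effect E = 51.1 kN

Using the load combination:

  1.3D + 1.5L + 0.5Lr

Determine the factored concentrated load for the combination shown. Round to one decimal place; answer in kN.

1.3(48.8) + 1.5(6.8) + 0.5(83.2) = 115.2
P_u = 115.2 kN.

115.2 kN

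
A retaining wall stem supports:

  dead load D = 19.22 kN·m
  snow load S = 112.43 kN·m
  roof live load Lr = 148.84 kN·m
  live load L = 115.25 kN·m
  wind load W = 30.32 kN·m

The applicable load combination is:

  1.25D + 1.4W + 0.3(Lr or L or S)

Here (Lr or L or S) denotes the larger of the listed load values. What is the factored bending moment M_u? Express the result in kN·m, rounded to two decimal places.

111.13 kN·m

(Lr or L or S) → Lr = 148.84 kN·m.
1.25(19.22) + 1.4(30.32) + 0.3(148.84) = 24.03 + 42.45 + 44.65 = 111.13
M_u = 111.13 kN·m.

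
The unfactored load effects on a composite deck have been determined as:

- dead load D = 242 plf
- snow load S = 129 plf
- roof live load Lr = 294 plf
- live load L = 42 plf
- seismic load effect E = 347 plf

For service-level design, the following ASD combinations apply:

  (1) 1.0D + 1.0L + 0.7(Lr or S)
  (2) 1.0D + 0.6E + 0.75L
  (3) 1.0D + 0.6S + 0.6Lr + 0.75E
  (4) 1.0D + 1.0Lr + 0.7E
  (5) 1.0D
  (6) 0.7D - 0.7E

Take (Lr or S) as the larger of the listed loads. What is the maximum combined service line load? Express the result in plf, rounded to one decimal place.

778.9 plf

(Lr or S) → Lr = 294 plf.
(1) 1.0(242) + 1.0(42) + 0.7(294) = 242.0 + 42.0 + 205.8 = 489.8
(2) 1.0(242) + 0.6(347) + 0.75(42) = 242.0 + 208.2 + 31.5 = 481.7
(3) 1.0(242) + 0.6(129) + 0.6(294) + 0.75(347) = 242.0 + 77.4 + 176.4 + 260.3 = 756.1
(4) 1.0(242) + 1.0(294) + 0.7(347) = 242.0 + 294.0 + 242.9 = 778.9
(5) 1.0(242) = 242.0
(6) 0.7(242) - 0.7(347) = 169.4 - 242.9 = -73.5
Maximum is from combination 4.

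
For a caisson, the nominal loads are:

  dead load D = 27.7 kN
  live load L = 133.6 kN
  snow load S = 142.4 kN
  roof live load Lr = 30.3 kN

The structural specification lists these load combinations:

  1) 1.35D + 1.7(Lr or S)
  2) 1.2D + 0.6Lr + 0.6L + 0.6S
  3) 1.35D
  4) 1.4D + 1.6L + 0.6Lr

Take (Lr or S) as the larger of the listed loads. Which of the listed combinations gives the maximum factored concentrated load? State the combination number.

Combination 1

(Lr or S) → S = 142.4 kN.
1) 1.35(27.7) + 1.7(142.4) = 37.4 + 242.1 = 279.5
2) 1.2(27.7) + 0.6(30.3) + 0.6(133.6) + 0.6(142.4) = 33.2 + 18.2 + 80.2 + 85.4 = 217.0
3) 1.35(27.7) = 37.4
4) 1.4(27.7) + 1.6(133.6) + 0.6(30.3) = 270.7
The largest value is 279.5 kN from combination 1.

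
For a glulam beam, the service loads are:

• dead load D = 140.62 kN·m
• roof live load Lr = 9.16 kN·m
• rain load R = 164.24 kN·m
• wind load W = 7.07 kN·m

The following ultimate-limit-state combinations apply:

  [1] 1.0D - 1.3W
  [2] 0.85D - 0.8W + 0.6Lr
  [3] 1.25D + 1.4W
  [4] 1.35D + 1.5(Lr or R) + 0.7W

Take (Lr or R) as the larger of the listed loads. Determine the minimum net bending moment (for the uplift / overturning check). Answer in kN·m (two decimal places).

(Lr or R) → R = 164.24 kN·m.
[1] 1.0(140.62) - 1.3(7.07) = 140.62 - 9.19 = 131.43
[2] 0.85(140.62) - 0.8(7.07) + 0.6(9.16) = 119.53 - 5.66 + 5.50 = 119.37
[3] 1.25(140.62) + 1.4(7.07) = 185.67
[4] 1.35(140.62) + 1.5(164.24) + 0.7(7.07) = 189.84 + 246.36 + 4.95 = 441.15
Combination 2 gives the minimum: 119.37 kN·m.

119.37 kN·m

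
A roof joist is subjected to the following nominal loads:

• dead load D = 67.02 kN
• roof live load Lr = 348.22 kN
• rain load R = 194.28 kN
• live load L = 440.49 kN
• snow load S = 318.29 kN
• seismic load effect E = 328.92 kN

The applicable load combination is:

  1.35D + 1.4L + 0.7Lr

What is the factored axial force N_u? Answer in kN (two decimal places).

1.35(67.02) + 1.4(440.49) + 0.7(348.22) = 90.48 + 616.69 + 243.75 = 950.92
N_u = 950.92 kN.

950.92 kN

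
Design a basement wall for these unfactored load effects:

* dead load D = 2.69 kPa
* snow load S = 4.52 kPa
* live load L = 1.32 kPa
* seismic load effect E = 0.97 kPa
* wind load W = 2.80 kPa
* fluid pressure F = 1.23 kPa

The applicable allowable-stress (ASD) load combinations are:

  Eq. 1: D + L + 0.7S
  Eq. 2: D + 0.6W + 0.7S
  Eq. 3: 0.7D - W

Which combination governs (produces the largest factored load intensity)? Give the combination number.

Combination 2

Eq. 1: 1.0(2.69) + 1.0(1.32) + 0.7(4.52) = 2.69 + 1.32 + 3.16 = 7.17
Eq. 2: 1.0(2.69) + 0.6(2.80) + 0.7(4.52) = 2.69 + 1.68 + 3.16 = 7.53
Eq. 3: 0.7(2.69) - 1.0(2.80) = 1.88 - 2.80 = -0.92
The largest value is 7.53 kPa from combination 2.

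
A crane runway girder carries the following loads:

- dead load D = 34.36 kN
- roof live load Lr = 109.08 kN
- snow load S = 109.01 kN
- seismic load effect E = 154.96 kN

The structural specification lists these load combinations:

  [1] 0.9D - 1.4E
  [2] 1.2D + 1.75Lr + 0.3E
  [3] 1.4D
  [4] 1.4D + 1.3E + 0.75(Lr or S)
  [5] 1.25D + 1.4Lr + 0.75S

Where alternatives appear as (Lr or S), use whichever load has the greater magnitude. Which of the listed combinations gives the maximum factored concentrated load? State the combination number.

Combination 4

(Lr or S) → Lr = 109.08 kN.
[1] 0.9(34.36) - 1.4(154.96) = 30.92 - 216.94 = -186.02
[2] 1.2(34.36) + 1.75(109.08) + 0.3(154.96) = 41.23 + 190.89 + 46.49 = 278.61
[3] 1.4(34.36) = 48.10
[4] 1.4(34.36) + 1.3(154.96) + 0.75(109.08) = 48.10 + 201.45 + 81.81 = 331.36
[5] 1.25(34.36) + 1.4(109.08) + 0.75(109.01) = 42.95 + 152.71 + 81.76 = 277.42
The largest value is 331.36 kN from combination 4.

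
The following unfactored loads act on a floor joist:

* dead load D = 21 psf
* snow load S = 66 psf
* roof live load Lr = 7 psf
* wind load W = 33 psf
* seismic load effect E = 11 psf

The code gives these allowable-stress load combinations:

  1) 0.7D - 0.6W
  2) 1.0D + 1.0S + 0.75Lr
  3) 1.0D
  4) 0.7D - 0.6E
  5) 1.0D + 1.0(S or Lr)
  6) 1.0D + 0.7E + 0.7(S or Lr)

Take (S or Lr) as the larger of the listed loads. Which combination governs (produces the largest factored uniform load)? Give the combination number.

(S or Lr) → S = 66 psf.
1) 0.7(21) - 0.6(33) = 14.70 - 19.80 = -5.10
2) 1.0(21) + 1.0(66) + 0.75(7) = 21.00 + 66.00 + 5.25 = 92.25
3) 1.0(21) = 21.00
4) 0.7(21) - 0.6(11) = 14.70 - 6.60 = 8.10
5) 1.0(21) + 1.0(66) = 21.00 + 66.00 = 87.00
6) 1.0(21) + 0.7(11) + 0.7(66) = 21.00 + 7.70 + 46.20 = 74.90
The largest value is 92.25 psf from combination 2.

Combination 2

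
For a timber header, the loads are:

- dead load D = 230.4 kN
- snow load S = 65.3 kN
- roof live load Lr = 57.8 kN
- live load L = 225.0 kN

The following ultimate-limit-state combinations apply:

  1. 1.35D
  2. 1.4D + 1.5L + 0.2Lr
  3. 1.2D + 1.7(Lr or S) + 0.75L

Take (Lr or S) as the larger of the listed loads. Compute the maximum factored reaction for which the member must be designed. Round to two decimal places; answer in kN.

671.62 kN

(Lr or S) → S = 65.3 kN.
1. 1.35(230.4) = 311.04
2. 1.4(230.4) + 1.5(225.0) + 0.2(57.8) = 322.56 + 337.50 + 11.56 = 671.62
3. 1.2(230.4) + 1.7(65.3) + 0.75(225.0) = 276.48 + 111.01 + 168.75 = 556.24
The controlling combination is 2, giving 671.62 kN.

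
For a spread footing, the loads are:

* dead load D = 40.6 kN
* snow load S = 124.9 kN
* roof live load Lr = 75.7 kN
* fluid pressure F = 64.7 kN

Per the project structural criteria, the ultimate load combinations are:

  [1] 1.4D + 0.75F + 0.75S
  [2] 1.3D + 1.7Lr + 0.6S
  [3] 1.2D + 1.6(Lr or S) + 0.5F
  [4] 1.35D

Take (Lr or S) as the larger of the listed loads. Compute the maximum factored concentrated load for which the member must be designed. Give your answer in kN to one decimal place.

(Lr or S) → S = 124.9 kN.
[1] 1.4(40.6) + 0.75(64.7) + 0.75(124.9) = 199.0
[2] 1.3(40.6) + 1.7(75.7) + 0.6(124.9) = 256.4
[3] 1.2(40.6) + 1.6(124.9) + 0.5(64.7) = 280.9
[4] 1.35(40.6) = 54.8
Maximum is from combination 3.

280.9 kN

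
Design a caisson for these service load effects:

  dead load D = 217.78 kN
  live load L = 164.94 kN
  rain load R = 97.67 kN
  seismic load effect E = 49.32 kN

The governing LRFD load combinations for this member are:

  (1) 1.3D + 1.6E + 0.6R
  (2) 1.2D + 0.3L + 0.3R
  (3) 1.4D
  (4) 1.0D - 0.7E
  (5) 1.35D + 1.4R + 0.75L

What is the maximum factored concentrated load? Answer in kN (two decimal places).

(1) 1.3(217.78) + 1.6(49.32) + 0.6(97.67) = 420.63
(2) 1.2(217.78) + 0.3(164.94) + 0.3(97.67) = 261.34 + 49.48 + 29.30 = 340.12
(3) 1.4(217.78) = 304.89
(4) 1.0(217.78) - 0.7(49.32) = 217.78 - 34.52 = 183.26
(5) 1.35(217.78) + 1.4(97.67) + 0.75(164.94) = 294.00 + 136.74 + 123.71 = 554.45
Maximum is from combination 5.

554.45 kN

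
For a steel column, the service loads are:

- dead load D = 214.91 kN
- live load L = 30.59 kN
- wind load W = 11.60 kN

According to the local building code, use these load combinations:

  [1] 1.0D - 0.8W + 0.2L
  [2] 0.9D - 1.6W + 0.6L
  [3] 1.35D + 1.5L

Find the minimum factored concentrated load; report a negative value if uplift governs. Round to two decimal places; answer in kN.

193.21 kN

[1] 1.0(214.91) - 0.8(11.60) + 0.2(30.59) = 211.75
[2] 0.9(214.91) - 1.6(11.60) + 0.6(30.59) = 193.21
[3] 1.35(214.91) + 1.5(30.59) = 336.01
Combination 2 gives the minimum: 193.21 kN.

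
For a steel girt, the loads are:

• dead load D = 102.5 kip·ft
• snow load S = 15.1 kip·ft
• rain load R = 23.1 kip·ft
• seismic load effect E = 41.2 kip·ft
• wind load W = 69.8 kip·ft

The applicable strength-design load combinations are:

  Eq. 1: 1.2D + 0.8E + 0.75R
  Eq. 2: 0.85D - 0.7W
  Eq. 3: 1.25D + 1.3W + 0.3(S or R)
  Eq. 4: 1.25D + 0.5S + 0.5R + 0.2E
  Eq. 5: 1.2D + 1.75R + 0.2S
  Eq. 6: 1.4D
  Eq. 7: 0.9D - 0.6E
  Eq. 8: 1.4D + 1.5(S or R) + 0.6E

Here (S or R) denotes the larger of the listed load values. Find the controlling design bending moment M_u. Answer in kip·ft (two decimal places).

225.80 kip·ft

(S or R) → R = 23.1 kip·ft.
Eq. 1: 1.2(102.5) + 0.8(41.2) + 0.75(23.1) = 123.00 + 32.96 + 17.33 = 173.29
Eq. 2: 0.85(102.5) - 0.7(69.8) = 87.13 - 48.86 = 38.27
Eq. 3: 1.25(102.5) + 1.3(69.8) + 0.3(23.1) = 128.13 + 90.74 + 6.93 = 225.80
Eq. 4: 1.25(102.5) + 0.5(15.1) + 0.5(23.1) + 0.2(41.2) = 128.13 + 7.55 + 11.55 + 8.24 = 155.47
Eq. 5: 1.2(102.5) + 1.75(23.1) + 0.2(15.1) = 123.00 + 40.43 + 3.02 = 166.45
Eq. 6: 1.4(102.5) = 143.50
Eq. 7: 0.9(102.5) - 0.6(41.2) = 92.25 - 24.72 = 67.53
Eq. 8: 1.4(102.5) + 1.5(23.1) + 0.6(41.2) = 143.50 + 34.65 + 24.72 = 202.87
The controlling combination is 3, giving 225.80 kip·ft.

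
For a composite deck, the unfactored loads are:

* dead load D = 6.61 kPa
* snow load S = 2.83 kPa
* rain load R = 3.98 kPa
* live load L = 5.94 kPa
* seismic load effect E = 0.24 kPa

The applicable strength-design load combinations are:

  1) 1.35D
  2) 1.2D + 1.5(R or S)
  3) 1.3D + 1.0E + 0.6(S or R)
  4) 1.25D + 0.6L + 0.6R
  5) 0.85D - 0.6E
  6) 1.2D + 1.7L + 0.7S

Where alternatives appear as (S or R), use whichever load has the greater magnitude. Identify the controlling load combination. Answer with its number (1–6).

Combination 6

(R or S) → R = 3.98 kPa; (S or R) → R = 3.98 kPa.
1) 1.35(6.61) = 8.92
2) 1.2(6.61) + 1.5(3.98) = 13.90
3) 1.3(6.61) + 1.0(0.24) + 0.6(3.98) = 11.22
4) 1.25(6.61) + 0.6(5.94) + 0.6(3.98) = 14.21
5) 0.85(6.61) - 0.6(0.24) = 5.47
6) 1.2(6.61) + 1.7(5.94) + 0.7(2.83) = 20.01
The largest value is 20.01 kPa from combination 6.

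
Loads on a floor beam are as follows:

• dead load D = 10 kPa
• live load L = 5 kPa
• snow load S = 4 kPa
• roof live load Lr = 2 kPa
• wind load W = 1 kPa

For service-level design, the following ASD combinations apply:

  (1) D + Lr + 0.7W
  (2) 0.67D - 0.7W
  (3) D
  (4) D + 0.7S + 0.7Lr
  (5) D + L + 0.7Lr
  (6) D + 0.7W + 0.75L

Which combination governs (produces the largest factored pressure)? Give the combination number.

(1) 1.0(10) + 1.0(2) + 0.7(1) = 10.0 + 2.0 + 0.7 = 12.7
(2) 0.67(10) - 0.7(1) = 6.7 - 0.7 = 6.0
(3) 1.0(10) = 10.0
(4) 1.0(10) + 0.7(4) + 0.7(2) = 10.0 + 2.8 + 1.4 = 14.2
(5) 1.0(10) + 1.0(5) + 0.7(2) = 10.0 + 5.0 + 1.4 = 16.4
(6) 1.0(10) + 0.7(1) + 0.75(5) = 10.0 + 0.7 + 3.8 = 14.5
The largest value is 16.4 kPa from combination 5.

Combination 5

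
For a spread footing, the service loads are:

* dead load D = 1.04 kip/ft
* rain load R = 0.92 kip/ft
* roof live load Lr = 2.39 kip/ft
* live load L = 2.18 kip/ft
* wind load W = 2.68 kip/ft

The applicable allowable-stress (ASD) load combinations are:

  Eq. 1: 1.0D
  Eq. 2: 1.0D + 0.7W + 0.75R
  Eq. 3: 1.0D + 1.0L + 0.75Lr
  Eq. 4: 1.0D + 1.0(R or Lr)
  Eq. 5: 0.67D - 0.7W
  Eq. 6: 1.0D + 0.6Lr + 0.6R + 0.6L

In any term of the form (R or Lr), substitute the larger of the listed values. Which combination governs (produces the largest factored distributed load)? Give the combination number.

(R or Lr) → Lr = 2.39 kip/ft.
Eq. 1: 1.0(1.04) = 1.04
Eq. 2: 1.0(1.04) + 0.7(2.68) + 0.75(0.92) = 1.04 + 1.88 + 0.69 = 3.61
Eq. 3: 1.0(1.04) + 1.0(2.18) + 0.75(2.39) = 1.04 + 2.18 + 1.79 = 5.01
Eq. 4: 1.0(1.04) + 1.0(2.39) = 1.04 + 2.39 = 3.43
Eq. 5: 0.67(1.04) - 0.7(2.68) = 0.70 - 1.88 = -1.18
Eq. 6: 1.0(1.04) + 0.6(2.39) + 0.6(0.92) + 0.6(2.18) = 1.04 + 1.43 + 0.55 + 1.31 = 4.33
The largest value is 5.01 kip/ft from combination 3.

Combination 3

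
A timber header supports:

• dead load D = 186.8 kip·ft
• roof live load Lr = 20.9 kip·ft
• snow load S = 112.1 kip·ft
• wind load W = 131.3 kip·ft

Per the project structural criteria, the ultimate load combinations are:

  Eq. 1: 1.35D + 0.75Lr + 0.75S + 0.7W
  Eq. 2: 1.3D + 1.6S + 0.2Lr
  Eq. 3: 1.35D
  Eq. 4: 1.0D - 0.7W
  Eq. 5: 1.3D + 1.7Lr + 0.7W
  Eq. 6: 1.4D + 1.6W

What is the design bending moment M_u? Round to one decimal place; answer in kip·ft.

471.6 kip·ft

Eq. 1: 1.35(186.8) + 0.75(20.9) + 0.75(112.1) + 0.7(131.3) = 443.8
Eq. 2: 1.3(186.8) + 1.6(112.1) + 0.2(20.9) = 242.8 + 179.4 + 4.2 = 426.4
Eq. 3: 1.35(186.8) = 252.2
Eq. 4: 1.0(186.8) - 0.7(131.3) = 186.8 - 91.9 = 94.9
Eq. 5: 1.3(186.8) + 1.7(20.9) + 0.7(131.3) = 370.3
Eq. 6: 1.4(186.8) + 1.6(131.3) = 261.5 + 210.1 = 471.6
The controlling combination is 6, giving 471.6 kip·ft.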